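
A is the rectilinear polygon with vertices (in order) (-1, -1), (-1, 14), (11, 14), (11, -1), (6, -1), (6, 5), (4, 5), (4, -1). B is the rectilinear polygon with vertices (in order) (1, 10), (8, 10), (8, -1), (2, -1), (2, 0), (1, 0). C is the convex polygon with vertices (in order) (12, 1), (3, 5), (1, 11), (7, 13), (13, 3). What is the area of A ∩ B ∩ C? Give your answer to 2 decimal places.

The intersection is the polygon with vertices (6,5), (4,5), (4,4.556), (3,5), (1.333,10), (8,10), (8,2.778), (6,3.667).
By the shoelace formula its area is 32.94.

32.94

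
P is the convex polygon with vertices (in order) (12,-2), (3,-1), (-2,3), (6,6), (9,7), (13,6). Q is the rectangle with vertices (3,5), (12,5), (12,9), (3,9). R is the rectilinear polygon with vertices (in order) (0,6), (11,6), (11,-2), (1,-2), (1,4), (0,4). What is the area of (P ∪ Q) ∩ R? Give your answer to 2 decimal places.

68.96

|P ∪ Q| = 113.2917.
|(P ∪ Q) ∩ R| = 68.96.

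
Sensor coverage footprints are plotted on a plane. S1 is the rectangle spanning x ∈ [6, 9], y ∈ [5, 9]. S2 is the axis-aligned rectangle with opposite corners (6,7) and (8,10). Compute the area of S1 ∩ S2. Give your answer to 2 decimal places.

4.00

|S1∩S2|: x∈[6,8], y∈[7,9] → 2·2 = 4.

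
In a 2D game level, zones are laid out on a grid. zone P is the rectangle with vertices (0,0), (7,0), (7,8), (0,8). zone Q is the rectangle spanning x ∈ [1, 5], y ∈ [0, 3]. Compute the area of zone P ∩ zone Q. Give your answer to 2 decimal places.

12.00

|zone P∩zone Q|: x∈[1,5], y∈[0,3] → 4·3 = 12.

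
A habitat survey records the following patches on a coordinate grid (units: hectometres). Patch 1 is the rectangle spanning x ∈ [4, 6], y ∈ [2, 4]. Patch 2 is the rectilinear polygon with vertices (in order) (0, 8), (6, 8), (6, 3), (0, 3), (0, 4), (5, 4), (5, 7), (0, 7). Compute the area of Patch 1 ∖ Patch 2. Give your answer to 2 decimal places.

|Patch 1| = 4, |Patch 1∩Patch 2| = 2.
|Patch 1 ∖ Patch 2| = |Patch 1| − |Patch 1∩Patch 2| = 4 − 2 = 2.00.

2.00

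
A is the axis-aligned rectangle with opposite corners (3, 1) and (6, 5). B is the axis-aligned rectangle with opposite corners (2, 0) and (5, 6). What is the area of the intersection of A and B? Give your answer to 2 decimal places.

8.00

|A∩B|: x∈[3,5], y∈[1,5] → 2·4 = 8.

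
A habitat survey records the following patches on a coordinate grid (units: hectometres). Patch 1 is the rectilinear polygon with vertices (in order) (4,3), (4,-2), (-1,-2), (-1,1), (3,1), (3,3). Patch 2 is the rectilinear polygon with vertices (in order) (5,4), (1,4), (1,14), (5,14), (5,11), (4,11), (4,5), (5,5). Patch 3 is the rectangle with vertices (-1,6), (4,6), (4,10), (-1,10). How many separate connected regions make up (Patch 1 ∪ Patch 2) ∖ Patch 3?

(Patch 1 ∪ Patch 2) ∖ Patch 3 splits into 3 disjoint pieces (area 17, area 7, area 15).

3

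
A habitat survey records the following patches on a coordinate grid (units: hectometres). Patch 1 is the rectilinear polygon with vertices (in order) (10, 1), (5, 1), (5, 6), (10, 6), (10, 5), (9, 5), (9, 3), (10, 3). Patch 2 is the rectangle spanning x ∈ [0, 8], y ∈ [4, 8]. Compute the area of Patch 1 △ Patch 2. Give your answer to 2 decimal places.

43.00

|Patch 1| = 23, |Patch 2| = 32, |Patch 1∩Patch 2| = 6.
|Patch 1 △ Patch 2| = |Patch 1| + |Patch 2| − 2·|Patch 1∩Patch 2| = 23 + 32 − 12 = 43.00.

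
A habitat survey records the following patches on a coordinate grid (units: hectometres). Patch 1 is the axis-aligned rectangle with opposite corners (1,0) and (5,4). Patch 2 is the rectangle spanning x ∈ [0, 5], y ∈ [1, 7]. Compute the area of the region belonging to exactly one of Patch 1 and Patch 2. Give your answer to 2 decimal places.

|Patch 1∩Patch 2|: x∈[1,5], y∈[1,4] → 4·3 = 12.
|Patch 1 △ Patch 2| = |Patch 1| + |Patch 2| − 2·|Patch 1∩Patch 2| = 16 + 30 − 24 = 22.00.

22.00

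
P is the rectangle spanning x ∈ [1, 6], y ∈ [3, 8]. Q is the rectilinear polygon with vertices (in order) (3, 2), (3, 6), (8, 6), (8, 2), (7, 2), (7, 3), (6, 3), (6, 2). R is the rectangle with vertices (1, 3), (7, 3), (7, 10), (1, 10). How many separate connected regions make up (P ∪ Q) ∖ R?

(P ∪ Q) ∖ R splits into 2 disjoint pieces (area 4, area 3).

2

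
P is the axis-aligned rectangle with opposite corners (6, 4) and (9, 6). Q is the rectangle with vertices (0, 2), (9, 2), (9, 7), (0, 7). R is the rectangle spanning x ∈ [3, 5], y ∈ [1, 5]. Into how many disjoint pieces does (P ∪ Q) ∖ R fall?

1

(P ∪ Q) ∖ R is a single connected region.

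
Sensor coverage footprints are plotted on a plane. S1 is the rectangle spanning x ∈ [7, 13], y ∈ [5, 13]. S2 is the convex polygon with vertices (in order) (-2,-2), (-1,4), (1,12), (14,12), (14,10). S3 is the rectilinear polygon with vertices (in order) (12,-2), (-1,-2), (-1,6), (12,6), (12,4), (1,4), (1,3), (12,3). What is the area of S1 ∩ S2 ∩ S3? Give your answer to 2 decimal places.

The intersection is the polygon with vertices (7.333,5), (7,5), (7,6), (8.667,6).
By the shoelace formula its area is 1.00.

1.00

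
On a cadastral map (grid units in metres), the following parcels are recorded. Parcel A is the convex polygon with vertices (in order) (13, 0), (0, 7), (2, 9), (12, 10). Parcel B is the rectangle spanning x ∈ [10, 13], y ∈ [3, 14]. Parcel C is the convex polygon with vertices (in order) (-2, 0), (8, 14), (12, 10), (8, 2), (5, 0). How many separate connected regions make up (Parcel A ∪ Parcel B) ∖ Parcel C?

(Parcel A ∪ Parcel B) ∖ Parcel C splits into 2 disjoint pieces (area 7.4962, area 36.9136).

2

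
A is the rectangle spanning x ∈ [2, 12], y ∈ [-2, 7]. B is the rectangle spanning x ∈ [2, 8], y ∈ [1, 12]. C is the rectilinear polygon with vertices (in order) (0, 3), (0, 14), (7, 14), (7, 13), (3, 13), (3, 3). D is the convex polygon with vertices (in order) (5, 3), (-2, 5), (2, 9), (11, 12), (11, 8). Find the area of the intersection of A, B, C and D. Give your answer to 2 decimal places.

The intersection is the polygon with vertices (3,7), (3,3.571), (2,3.857), (2,7).
By the shoelace formula its area is 3.29.

3.29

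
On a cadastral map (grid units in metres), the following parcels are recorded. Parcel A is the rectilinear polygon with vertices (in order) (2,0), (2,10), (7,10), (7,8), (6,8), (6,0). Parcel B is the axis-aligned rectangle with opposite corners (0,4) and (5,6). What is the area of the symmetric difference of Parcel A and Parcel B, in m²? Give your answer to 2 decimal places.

40.00

|Parcel A| = 42, |Parcel B| = 10, |Parcel A∩Parcel B| = 6.
|Parcel A △ Parcel B| = |Parcel A| + |Parcel B| − 2·|Parcel A∩Parcel B| = 42 + 10 − 12 = 40.00.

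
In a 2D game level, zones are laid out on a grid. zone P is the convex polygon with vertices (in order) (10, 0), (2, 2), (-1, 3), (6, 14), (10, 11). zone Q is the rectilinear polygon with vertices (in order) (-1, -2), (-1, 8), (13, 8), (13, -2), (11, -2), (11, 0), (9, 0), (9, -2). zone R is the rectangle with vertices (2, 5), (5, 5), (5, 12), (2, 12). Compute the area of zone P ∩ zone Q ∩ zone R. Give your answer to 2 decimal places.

The intersection is the polygon with vertices (2.182,8), (5,8), (5,5), (2,5), (2,7.714).
By the shoelace formula its area is 8.97.

8.97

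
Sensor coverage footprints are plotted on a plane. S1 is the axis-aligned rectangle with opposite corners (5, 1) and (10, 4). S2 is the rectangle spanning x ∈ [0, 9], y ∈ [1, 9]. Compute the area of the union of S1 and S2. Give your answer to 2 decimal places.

75.00

By inclusion–exclusion:
Individual areas: |S1| = 15, |S2| = 72.
|S1∩S2|: x∈[5,9], y∈[1,4] → 4·3 = 12.
|S1 ∪ S2| = 87 − 12 = 75.00.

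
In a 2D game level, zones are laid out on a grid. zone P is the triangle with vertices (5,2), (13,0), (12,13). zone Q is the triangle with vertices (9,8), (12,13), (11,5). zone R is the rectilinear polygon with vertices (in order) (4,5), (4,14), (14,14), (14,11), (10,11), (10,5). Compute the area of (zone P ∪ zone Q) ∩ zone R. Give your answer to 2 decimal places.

|zone P ∪ zone Q| = 51.
|(zone P ∪ zone Q) ∩ zone R| = 8.93.

8.93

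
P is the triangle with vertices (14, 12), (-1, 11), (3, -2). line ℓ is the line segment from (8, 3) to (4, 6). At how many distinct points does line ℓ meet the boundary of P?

The segment meets the boundary at (7.326,3.506).

1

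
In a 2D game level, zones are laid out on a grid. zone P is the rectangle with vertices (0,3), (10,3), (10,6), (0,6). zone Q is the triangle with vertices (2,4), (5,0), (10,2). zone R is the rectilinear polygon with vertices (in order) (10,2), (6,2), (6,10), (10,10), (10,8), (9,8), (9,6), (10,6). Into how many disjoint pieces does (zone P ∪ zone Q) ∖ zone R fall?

(zone P ∪ zone Q) ∖ zone R is a single connected region.

1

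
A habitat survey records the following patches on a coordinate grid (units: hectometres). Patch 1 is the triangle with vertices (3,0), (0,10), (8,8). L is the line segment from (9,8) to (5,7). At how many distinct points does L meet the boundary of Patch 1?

The segment meets the boundary at (7.815,7.704).

1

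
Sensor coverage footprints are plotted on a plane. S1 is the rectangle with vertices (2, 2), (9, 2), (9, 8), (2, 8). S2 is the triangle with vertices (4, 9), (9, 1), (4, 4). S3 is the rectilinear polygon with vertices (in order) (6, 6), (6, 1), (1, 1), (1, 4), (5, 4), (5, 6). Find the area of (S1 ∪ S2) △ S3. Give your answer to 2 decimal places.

39.83

|S1 ∪ S2| = 42.8333.
|(S1 ∪ S2) ∩ S3| = 10.
|(S1 ∪ S2) △ S3| = 42.8333 + 17 − 20 = 39.83.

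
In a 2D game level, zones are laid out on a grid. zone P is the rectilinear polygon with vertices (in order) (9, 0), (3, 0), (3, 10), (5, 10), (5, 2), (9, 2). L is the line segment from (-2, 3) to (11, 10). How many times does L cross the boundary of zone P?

2

The segment meets the boundary at (5,6.769), (3,5.692).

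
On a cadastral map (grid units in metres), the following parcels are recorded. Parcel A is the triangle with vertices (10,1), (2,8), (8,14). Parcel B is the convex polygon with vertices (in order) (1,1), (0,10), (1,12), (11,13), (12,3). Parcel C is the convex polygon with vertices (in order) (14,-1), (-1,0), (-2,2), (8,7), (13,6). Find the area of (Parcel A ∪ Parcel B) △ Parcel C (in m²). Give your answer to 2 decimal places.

|Parcel A ∪ Parcel B| = 118.6334.
|(Parcel A ∪ Parcel B) ∩ Parcel C| = 42.023.
|(Parcel A ∪ Parcel B) △ Parcel C| = 118.6334 + 86.5 − 84.046 = 121.09.

121.09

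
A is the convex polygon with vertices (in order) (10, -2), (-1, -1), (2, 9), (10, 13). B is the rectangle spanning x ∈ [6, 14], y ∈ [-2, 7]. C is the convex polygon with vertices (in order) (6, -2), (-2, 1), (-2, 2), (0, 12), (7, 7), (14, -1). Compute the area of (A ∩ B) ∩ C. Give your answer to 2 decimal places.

29.55

The region (A ∩ B) ∩ C is the polygon with vertices (6,7), (7,7), (10,3.571), (10,-1.5), (7.684,-1.79), (6,-1.636).
By the shoelace formula its area is 29.55.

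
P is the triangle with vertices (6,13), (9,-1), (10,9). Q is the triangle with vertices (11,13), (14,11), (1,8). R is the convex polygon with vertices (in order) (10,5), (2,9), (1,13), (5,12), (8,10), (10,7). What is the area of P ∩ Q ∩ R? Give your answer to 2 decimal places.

1.40

The intersection is the polygon with vertices (6.714,10.857), (8,10), (8.222,9.667), (6.785,9.335), (6.484,10.742).
By the shoelace formula its area is 1.40.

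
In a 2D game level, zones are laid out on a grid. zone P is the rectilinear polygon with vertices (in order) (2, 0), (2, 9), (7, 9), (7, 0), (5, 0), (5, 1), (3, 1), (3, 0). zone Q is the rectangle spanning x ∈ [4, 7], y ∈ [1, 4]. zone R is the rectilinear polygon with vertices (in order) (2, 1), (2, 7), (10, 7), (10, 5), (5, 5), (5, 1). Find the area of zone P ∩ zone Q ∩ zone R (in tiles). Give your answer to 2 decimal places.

3.00

The intersection is the polygon with vertices (4,1), (4,4), (5,4), (5,1).
By the shoelace formula its area is 3.00.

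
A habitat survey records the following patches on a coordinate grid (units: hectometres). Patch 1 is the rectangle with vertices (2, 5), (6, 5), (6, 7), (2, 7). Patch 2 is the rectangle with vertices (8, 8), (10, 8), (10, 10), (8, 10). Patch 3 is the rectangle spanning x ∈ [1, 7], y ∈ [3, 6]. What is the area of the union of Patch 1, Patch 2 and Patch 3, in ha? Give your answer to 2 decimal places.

By inclusion–exclusion:
Individual areas: |Patch 1| = 8, |Patch 2| = 4, |Patch 3| = 18.
|Patch 1∩Patch 2| = 0 (no overlap).
|Patch 1∩Patch 3|: x∈[2,6], y∈[5,6] → 4·1 = 4.
|Patch 2∩Patch 3| = 0 (no overlap).
|Patch 1∩Patch 2∩Patch 3| = 0.
|Patch 1 ∪ Patch 2 ∪ Patch 3| = 30 − 4 + 0 = 26.00.

26.00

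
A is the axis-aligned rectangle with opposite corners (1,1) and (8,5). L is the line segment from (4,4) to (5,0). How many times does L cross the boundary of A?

1

The segment meets the boundary at (4.75,1).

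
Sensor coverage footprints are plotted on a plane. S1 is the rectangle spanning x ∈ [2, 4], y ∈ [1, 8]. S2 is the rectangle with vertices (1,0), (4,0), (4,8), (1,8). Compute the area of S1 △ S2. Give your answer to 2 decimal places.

10.00

|S1∩S2|: x∈[2,4], y∈[1,8] → 2·7 = 14.
|S1 △ S2| = |S1| + |S2| − 2·|S1∩S2| = 14 + 24 − 28 = 10.00.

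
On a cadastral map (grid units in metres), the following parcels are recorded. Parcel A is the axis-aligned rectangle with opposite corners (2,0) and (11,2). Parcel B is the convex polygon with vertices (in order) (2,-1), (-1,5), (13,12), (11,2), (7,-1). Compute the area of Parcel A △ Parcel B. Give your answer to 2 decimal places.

|Parcel A| = 18, |Parcel B| = 102, |Parcel A∩Parcel B| = 15.3333.
|Parcel A △ Parcel B| = |Parcel A| + |Parcel B| − 2·|Parcel A∩Parcel B| = 18 + 102 − 30.6667 = 89.33.

89.33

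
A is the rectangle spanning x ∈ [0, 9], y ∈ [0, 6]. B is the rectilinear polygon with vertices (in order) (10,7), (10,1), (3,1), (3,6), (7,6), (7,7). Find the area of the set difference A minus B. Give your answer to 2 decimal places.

|A| = 54, |A∩B| = 30.
|A ∖ B| = |A| − |A∩B| = 54 − 30 = 24.00.

24.00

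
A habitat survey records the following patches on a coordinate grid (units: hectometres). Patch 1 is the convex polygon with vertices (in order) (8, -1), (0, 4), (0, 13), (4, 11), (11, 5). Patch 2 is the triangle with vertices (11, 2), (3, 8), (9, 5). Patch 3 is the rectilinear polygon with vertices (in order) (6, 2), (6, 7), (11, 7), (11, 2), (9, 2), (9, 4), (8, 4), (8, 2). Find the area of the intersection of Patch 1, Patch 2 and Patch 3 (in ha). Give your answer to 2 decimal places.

The intersection is the polygon with vertices (9,3.5), (9,4), (8.333,4), (6,5.75), (6,6.5), (9,5), (10.143,3.286), (9.909,2.818).
By the shoelace formula its area is 4.36.

4.36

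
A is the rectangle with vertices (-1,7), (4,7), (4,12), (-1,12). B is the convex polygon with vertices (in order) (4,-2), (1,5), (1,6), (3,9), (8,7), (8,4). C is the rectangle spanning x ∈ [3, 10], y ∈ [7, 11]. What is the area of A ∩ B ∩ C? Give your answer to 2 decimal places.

1.80

The intersection is the polygon with vertices (3,7), (3,9), (4,8.6), (4,7).
By the shoelace formula its area is 1.80.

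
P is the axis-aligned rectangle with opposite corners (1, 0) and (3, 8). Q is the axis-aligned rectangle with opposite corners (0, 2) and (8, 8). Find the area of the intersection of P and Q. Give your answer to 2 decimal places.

|P∩Q|: x∈[1,3], y∈[2,8] → 2·6 = 12.

12.00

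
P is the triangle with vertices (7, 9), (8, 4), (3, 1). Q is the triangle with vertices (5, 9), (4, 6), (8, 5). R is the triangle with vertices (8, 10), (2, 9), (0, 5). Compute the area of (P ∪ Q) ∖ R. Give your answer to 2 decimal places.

|P ∪ Q| = 17.9311.
|(P ∪ Q) ∩ R| = 0.3567.
|(P ∪ Q) ∖ R| = 17.9311 − 0.3567 = 17.57.

17.57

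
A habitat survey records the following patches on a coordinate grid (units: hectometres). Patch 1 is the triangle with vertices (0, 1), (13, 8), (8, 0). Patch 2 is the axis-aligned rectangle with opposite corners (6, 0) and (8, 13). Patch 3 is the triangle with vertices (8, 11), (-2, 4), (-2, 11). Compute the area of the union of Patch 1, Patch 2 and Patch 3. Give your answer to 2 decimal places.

84.81

By inclusion–exclusion:
Individual areas: |Patch 1| = 34.5, |Patch 2| = 26, |Patch 3| = 35.
|Patch 1∩Patch 2| = 9.2885.
|Patch 1∩Patch 3| = 0.
|Patch 2∩Patch 3| = 1.4.
|Patch 1∩Patch 2∩Patch 3| = 0.
|Patch 1 ∪ Patch 2 ∪ Patch 3| = 95.5 − 10.6885 + 0 = 84.81.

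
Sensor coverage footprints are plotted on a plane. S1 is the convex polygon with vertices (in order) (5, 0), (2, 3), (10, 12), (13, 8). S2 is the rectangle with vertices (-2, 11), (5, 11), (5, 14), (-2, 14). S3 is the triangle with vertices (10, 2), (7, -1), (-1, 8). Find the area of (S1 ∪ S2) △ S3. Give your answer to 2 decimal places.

76.23

|S1 ∪ S2| = 74.5.
|(S1 ∪ S2) ∩ S3| = 11.8865.
|(S1 ∪ S2) △ S3| = 74.5 + 25.5 − 23.7729 = 76.23.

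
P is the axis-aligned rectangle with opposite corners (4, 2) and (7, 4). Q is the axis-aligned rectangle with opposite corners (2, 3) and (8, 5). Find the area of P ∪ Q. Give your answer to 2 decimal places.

15.00

By inclusion–exclusion:
Individual areas: |P| = 6, |Q| = 12.
|P∩Q|: x∈[4,7], y∈[3,4] → 3·1 = 3.
|P ∪ Q| = 18 − 3 = 15.00.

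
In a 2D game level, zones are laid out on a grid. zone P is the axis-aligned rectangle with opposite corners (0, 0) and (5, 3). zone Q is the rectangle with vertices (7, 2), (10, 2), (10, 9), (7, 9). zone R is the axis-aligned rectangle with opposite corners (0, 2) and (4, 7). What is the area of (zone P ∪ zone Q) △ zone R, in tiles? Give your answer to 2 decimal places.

48.00

|zone P ∪ zone Q| = 36.
|(zone P ∪ zone Q) ∩ zone R| = 4.
|(zone P ∪ zone Q) △ zone R| = 36 + 20 − 8 = 48.00.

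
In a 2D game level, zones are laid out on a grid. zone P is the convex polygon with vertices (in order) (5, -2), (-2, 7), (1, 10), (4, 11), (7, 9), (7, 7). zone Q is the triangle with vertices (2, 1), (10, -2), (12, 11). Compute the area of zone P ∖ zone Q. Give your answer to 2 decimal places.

|zone P| = 64.5, |zone P∩zone Q| = 10.7271.
|zone P ∖ zone Q| = |zone P| − |zone P∩zone Q| = 64.5 − 10.7271 = 53.77.

53.77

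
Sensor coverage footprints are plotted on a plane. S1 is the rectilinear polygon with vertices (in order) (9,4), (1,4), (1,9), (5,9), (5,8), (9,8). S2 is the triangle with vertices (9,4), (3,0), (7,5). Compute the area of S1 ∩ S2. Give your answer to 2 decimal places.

The intersection is the polygon with vertices (6.2,4), (7,5), (9,4).
By the shoelace formula its area is 1.40.

1.40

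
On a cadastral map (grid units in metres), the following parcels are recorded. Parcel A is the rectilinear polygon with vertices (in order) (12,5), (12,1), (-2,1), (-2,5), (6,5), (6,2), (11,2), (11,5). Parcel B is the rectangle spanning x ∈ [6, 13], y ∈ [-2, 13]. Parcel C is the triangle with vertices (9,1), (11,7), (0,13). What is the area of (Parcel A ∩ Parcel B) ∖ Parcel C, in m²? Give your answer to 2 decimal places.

|Parcel A ∩ Parcel B| = 9.
|(Parcel A ∩ Parcel B) ∩ Parcel C| = 0.5417.
|(Parcel A ∩ Parcel B) ∖ Parcel C| = 9 − 0.5417 = 8.46.

8.46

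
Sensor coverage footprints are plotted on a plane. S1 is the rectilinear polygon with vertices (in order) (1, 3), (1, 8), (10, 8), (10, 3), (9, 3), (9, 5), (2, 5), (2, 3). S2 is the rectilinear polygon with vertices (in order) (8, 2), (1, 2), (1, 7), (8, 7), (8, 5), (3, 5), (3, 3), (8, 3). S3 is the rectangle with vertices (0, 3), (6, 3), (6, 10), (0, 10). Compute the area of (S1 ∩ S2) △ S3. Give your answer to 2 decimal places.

34.00

|S1 ∩ S2| = 16.
|(S1 ∩ S2) ∩ S3| = 12.
|(S1 ∩ S2) △ S3| = 16 + 42 − 24 = 34.00.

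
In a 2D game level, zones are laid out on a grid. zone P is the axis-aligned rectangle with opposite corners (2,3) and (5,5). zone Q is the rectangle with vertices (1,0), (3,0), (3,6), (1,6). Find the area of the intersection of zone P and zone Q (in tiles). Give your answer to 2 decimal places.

2.00

|zone P∩zone Q|: x∈[2,3], y∈[3,5] → 1·2 = 2.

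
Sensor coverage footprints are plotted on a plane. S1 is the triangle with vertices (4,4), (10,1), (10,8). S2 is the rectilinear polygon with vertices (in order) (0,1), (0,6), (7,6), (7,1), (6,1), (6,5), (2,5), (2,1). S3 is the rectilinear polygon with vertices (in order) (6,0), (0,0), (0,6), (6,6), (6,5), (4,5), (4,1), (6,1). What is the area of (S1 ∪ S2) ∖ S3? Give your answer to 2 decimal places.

|S1 ∪ S2| = 37.
|(S1 ∪ S2) ∩ S3| = 14.
|(S1 ∪ S2) ∖ S3| = 37 − 14 = 23.00.

23.00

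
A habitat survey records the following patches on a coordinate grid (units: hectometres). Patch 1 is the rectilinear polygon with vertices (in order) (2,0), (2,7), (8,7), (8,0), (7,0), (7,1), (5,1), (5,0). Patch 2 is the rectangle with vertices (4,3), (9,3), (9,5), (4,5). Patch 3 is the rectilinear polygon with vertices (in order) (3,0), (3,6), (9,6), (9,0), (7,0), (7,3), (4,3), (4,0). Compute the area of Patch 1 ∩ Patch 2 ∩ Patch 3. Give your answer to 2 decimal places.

The intersection is the polygon with vertices (7,3), (4,3), (4,5), (8,5), (8,3).
By the shoelace formula its area is 8.00.

8.00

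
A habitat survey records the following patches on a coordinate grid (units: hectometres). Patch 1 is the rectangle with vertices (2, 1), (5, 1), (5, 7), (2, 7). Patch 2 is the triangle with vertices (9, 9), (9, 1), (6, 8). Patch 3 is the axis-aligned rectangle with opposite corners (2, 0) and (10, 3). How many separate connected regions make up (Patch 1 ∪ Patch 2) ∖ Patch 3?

(Patch 1 ∪ Patch 2) ∖ Patch 3 splits into 2 disjoint pieces (area 12, area 11.1429).

2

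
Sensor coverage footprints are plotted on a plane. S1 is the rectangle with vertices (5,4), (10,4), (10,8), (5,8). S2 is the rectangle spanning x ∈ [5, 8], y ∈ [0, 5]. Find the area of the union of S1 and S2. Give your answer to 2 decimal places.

32.00

By inclusion–exclusion:
Individual areas: |S1| = 20, |S2| = 15.
|S1∩S2|: x∈[5,8], y∈[4,5] → 3·1 = 3.
|S1 ∪ S2| = 35 − 3 = 32.00.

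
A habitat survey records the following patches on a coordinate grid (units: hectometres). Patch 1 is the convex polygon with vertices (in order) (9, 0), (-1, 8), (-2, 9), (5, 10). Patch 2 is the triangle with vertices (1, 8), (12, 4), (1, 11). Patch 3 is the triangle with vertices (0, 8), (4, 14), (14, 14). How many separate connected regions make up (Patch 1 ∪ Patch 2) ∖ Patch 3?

2

(Patch 1 ∪ Patch 2) ∖ Patch 3 splits into 2 disjoint pieces (area 40.2457, area 0.5266).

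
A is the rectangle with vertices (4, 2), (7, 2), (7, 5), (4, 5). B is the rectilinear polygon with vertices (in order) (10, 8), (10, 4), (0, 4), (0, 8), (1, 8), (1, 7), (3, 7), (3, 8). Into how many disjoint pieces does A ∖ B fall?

A ∖ B is a single connected region.

1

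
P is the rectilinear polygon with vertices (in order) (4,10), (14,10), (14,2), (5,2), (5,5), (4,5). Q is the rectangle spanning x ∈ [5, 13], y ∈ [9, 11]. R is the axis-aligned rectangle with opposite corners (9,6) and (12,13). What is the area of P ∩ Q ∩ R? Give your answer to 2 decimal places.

The intersection is the polygon with vertices (9,9), (9,10), (12,10), (12,9).
By the shoelace formula its area is 3.00.

3.00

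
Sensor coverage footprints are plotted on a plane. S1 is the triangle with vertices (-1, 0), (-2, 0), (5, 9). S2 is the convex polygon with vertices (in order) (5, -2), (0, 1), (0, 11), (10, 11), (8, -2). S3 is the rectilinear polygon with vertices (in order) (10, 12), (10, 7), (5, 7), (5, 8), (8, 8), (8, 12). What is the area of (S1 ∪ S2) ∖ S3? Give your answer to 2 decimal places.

101.55

|S1 ∪ S2| = 111.3214.
|(S1 ∪ S2) ∩ S3| = 9.7692.
|(S1 ∪ S2) ∖ S3| = 111.3214 − 9.7692 = 101.55.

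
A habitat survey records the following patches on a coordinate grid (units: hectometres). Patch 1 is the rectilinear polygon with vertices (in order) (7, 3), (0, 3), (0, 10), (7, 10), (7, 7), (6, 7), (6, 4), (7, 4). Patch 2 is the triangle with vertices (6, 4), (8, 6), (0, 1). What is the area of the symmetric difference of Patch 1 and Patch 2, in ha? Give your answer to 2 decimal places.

|Patch 1| = 46, |Patch 2| = 3, |Patch 1∩Patch 2| = 1.45.
|Patch 1 △ Patch 2| = |Patch 1| + |Patch 2| − 2·|Patch 1∩Patch 2| = 46 + 3 − 2.9 = 46.10.

46.10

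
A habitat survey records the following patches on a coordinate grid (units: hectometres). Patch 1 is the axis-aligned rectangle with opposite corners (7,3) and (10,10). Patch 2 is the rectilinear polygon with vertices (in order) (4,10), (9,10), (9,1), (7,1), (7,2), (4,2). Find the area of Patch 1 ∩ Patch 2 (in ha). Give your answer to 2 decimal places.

14.00

The intersection is the polygon with vertices (9,10), (9,3), (7,3), (7,10).
By the shoelace formula its area is 14.00.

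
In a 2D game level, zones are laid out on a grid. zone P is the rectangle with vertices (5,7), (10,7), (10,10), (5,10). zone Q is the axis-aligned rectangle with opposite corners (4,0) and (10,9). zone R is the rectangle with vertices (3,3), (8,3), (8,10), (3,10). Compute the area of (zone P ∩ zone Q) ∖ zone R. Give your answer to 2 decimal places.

4.00

|zone P ∩ zone Q| = 10.
|(zone P ∩ zone Q) ∩ zone R| = 6.
|(zone P ∩ zone Q) ∖ zone R| = 10 − 6 = 4.00.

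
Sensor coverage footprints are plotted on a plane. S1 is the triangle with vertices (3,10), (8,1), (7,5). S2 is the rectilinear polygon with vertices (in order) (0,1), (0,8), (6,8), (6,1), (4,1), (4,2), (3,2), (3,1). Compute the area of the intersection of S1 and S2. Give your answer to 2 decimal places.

The intersection is the polygon with vertices (4.111,8), (4.6,8), (6,6.25), (6,4.6).
By the shoelace formula its area is 1.99.

1.99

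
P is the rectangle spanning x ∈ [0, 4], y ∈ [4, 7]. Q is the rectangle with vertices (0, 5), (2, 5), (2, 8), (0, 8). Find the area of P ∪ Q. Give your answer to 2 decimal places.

By inclusion–exclusion:
Individual areas: |P| = 12, |Q| = 6.
|P∩Q|: x∈[0,2], y∈[5,7] → 2·2 = 4.
|P ∪ Q| = 18 − 4 = 14.00.

14.00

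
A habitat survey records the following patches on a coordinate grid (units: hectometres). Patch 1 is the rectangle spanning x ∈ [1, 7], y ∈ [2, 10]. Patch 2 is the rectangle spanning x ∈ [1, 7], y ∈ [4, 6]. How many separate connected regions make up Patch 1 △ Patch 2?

2

Patch 1 △ Patch 2 splits into 2 disjoint pieces (area 12, area 24).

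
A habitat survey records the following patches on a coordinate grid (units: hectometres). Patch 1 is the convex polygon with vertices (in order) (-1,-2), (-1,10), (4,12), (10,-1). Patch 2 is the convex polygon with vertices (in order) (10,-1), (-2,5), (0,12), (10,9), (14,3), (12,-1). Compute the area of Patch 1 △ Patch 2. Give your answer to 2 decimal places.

92.55

|Patch 1| = 104.5, |Patch 2| = 122, |Patch 1∩Patch 2| = 66.9728.
|Patch 1 △ Patch 2| = |Patch 1| + |Patch 2| − 2·|Patch 1∩Patch 2| = 104.5 + 122 − 133.9456 = 92.55.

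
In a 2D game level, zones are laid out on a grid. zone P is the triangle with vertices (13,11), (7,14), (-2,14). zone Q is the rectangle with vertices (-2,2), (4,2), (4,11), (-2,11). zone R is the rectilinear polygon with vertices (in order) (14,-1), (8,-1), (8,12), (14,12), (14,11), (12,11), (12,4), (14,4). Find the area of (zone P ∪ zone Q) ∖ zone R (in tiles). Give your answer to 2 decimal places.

|zone P ∪ zone Q| = 67.5.
|(zone P ∪ zone Q) ∩ zone R| = 1.5.
|(zone P ∪ zone Q) ∖ zone R| = 67.5 − 1.5 = 66.00.

66.00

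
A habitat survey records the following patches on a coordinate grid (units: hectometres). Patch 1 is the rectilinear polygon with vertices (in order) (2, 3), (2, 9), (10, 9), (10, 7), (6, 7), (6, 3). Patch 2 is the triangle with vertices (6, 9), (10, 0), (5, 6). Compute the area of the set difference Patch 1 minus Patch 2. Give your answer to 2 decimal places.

|Patch 1| = 32, |Patch 1∩Patch 2| = 2.9889.
|Patch 1 ∖ Patch 2| = |Patch 1| − |Patch 1∩Patch 2| = 32 − 2.9889 = 29.01.

29.01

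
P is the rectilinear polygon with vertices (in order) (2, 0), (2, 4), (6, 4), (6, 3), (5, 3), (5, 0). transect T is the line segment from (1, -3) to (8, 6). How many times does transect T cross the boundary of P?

4

The segment meets the boundary at (5.667,3), (5,2.143), (6,3.429), (3.333,0).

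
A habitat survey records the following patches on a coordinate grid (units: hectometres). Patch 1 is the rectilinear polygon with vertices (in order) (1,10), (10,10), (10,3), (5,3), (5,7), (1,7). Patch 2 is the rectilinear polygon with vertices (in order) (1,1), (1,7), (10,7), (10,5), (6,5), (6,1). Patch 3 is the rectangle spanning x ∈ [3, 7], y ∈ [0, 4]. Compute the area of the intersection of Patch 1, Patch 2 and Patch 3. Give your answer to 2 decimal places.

1.00

The intersection is the polygon with vertices (6,3), (5,3), (5,4), (6,4).
By the shoelace formula its area is 1.00.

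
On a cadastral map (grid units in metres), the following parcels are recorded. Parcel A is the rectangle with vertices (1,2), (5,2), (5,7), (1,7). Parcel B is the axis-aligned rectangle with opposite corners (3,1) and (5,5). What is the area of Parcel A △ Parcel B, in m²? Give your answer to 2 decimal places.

16.00

|Parcel A∩Parcel B|: x∈[3,5], y∈[2,5] → 2·3 = 6.
|Parcel A △ Parcel B| = |Parcel A| + |Parcel B| − 2·|Parcel A∩Parcel B| = 20 + 8 − 12 = 16.00.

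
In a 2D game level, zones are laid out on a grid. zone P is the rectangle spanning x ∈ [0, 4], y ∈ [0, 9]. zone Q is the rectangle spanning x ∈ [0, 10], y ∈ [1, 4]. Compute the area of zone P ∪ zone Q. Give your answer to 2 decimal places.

By inclusion–exclusion:
Individual areas: |zone P| = 36, |zone Q| = 30.
|zone P∩zone Q|: x∈[0,4], y∈[1,4] → 4·3 = 12.
|zone P ∪ zone Q| = 66 − 12 = 54.00.

54.00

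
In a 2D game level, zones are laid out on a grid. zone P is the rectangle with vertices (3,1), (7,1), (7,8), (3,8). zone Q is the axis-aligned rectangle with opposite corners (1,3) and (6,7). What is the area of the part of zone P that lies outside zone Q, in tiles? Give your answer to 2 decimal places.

|zone P∩zone Q|: x∈[3,6], y∈[3,7] → 3·4 = 12.
|zone P| = 28.
|zone P ∖ zone Q| = |zone P| − |zone P∩zone Q| = 28 − 12 = 16.00.

16.00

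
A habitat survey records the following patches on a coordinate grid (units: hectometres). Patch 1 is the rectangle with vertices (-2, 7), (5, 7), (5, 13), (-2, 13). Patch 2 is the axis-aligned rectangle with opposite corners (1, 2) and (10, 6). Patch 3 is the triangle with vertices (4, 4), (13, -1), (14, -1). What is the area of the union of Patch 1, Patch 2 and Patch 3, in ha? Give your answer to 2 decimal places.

By inclusion–exclusion:
Individual areas: |Patch 1| = 42, |Patch 2| = 36, |Patch 3| = 2.5.
|Patch 1∩Patch 2| = 0 (no overlap).
|Patch 1∩Patch 3| = 0.
|Patch 2∩Patch 3| = 0.4.
|Patch 1∩Patch 2∩Patch 3| = 0.
|Patch 1 ∪ Patch 2 ∪ Patch 3| = 80.5 − 0.4 + 0 = 80.10.

80.10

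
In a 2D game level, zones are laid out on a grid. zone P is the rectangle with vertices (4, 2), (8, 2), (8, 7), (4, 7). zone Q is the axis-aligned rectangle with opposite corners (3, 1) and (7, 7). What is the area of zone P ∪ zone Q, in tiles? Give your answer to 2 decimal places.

By inclusion–exclusion:
Individual areas: |zone P| = 20, |zone Q| = 24.
|zone P∩zone Q|: x∈[4,7], y∈[2,7] → 3·5 = 15.
|zone P ∪ zone Q| = 44 − 15 = 29.00.

29.00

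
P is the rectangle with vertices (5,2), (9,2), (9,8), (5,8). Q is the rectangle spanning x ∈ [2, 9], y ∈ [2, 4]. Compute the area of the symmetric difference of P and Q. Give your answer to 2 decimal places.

|P∩Q|: x∈[5,9], y∈[2,4] → 4·2 = 8.
|P △ Q| = |P| + |Q| − 2·|P∩Q| = 24 + 14 − 16 = 22.00.

22.00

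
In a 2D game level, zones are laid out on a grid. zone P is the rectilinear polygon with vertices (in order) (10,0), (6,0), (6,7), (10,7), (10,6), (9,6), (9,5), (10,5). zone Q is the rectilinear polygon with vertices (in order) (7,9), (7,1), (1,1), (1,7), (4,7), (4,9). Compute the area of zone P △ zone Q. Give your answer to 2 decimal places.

|zone P| = 27, |zone Q| = 42, |zone P∩zone Q| = 6.
|zone P △ zone Q| = |zone P| + |zone Q| − 2·|zone P∩zone Q| = 27 + 42 − 12 = 57.00.

57.00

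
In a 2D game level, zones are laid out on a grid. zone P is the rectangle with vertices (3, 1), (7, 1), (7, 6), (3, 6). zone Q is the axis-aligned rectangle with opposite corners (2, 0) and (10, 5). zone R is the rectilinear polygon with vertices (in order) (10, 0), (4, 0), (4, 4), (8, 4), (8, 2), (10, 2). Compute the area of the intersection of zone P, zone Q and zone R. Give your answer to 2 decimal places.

9.00

The intersection is the polygon with vertices (4,1), (4,4), (7,4), (7,1).
By the shoelace formula its area is 9.00.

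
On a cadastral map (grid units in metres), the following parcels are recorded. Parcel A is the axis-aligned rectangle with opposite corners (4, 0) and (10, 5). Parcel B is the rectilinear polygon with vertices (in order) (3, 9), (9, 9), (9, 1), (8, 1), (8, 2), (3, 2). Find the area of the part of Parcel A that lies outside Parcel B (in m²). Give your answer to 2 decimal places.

|Parcel A| = 30, |Parcel A∩Parcel B| = 16.
|Parcel A ∖ Parcel B| = |Parcel A| − |Parcel A∩Parcel B| = 30 − 16 = 14.00.

14.00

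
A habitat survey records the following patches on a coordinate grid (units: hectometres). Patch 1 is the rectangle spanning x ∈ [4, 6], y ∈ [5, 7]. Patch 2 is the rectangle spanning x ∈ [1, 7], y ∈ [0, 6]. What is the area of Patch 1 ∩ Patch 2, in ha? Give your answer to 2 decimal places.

2.00

|Patch 1∩Patch 2|: x∈[4,6], y∈[5,6] → 2·1 = 2.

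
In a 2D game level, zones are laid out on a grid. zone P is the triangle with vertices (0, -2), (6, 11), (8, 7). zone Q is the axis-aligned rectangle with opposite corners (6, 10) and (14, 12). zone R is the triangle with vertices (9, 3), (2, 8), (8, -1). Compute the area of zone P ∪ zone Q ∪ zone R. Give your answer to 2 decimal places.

By inclusion–exclusion:
Individual areas: |zone P| = 25, |zone Q| = 16, |zone R| = 16.5.
|zone P∩zone Q| = 0.25.
|zone P∩zone R| = 3.693.
|zone Q∩zone R| = 0.
|zone P∩zone Q∩zone R| = 0.
|zone P ∪ zone Q ∪ zone R| = 57.5 − 3.943 + 0 = 53.56.

53.56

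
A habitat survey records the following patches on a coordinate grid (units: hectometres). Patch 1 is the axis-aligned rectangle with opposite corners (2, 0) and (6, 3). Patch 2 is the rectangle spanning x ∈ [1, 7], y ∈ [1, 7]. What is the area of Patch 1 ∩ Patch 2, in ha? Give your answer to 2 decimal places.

|Patch 1∩Patch 2|: x∈[2,6], y∈[1,3] → 4·2 = 8.

8.00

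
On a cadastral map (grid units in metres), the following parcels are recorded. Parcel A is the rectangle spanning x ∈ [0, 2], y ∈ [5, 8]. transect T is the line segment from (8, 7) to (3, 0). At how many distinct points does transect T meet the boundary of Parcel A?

The segment lies entirely outside Parcel A and never meets its boundary.

0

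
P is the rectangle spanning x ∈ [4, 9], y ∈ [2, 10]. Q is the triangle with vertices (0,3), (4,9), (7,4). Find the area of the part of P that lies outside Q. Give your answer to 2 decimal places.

31.86

|P| = 40, |P∩Q| = 8.1429.
|P ∖ Q| = |P| − |P∩Q| = 40 − 8.1429 = 31.86.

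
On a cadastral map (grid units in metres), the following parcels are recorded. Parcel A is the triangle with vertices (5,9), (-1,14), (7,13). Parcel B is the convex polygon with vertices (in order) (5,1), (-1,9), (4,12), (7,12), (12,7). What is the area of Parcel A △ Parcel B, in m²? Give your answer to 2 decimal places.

|Parcel A| = 17, |Parcel B| = 78, |Parcel A∩Parcel B| = 6.4709.
|Parcel A △ Parcel B| = |Parcel A| + |Parcel B| − 2·|Parcel A∩Parcel B| = 17 + 78 − 12.9419 = 82.06.

82.06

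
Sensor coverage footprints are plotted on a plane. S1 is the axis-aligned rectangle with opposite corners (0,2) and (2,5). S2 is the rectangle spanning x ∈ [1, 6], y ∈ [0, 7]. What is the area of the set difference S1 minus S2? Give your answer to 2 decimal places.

|S1∩S2|: x∈[1,2], y∈[2,5] → 1·3 = 3.
|S1| = 6.
|S1 ∖ S2| = |S1| − |S1∩S2| = 6 − 3 = 3.00.

3.00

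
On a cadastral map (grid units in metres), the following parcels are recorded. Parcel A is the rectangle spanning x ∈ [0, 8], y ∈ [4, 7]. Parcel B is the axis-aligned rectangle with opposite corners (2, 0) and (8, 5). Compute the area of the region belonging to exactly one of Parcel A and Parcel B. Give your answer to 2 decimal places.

|Parcel A∩Parcel B|: x∈[2,8], y∈[4,5] → 6·1 = 6.
|Parcel A △ Parcel B| = |Parcel A| + |Parcel B| − 2·|Parcel A∩Parcel B| = 24 + 30 − 12 = 42.00.

42.00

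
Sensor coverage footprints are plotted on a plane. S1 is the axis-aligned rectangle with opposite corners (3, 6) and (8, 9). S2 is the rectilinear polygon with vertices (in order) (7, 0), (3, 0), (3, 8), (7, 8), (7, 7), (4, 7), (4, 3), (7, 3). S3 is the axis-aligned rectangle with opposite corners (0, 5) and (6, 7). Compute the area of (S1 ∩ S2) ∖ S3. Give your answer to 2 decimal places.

|S1 ∩ S2| = 5.
|(S1 ∩ S2) ∩ S3| = 1.
|(S1 ∩ S2) ∖ S3| = 5 − 1 = 4.00.

4.00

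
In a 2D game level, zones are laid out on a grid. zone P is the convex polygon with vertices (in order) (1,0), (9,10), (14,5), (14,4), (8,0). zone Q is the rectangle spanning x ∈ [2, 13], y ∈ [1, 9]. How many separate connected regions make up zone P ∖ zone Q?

zone P ∖ zone Q splits into 3 disjoint pieces (area 7.375, area 0.9, area 1.8333).

3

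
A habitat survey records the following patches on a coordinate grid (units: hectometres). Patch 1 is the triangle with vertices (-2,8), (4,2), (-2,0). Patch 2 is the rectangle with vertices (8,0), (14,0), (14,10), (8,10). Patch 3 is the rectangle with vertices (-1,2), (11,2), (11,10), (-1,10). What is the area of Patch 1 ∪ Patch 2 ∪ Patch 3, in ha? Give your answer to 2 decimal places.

143.50

By inclusion–exclusion:
Individual areas: |Patch 1| = 24, |Patch 2| = 60, |Patch 3| = 96.
|Patch 1∩Patch 2| = 0.
|Patch 1∩Patch 3| = 12.5.
|Patch 2∩Patch 3|: x∈[8,11], y∈[2,10] → 3·8 = 24.
|Patch 1∩Patch 2∩Patch 3| = 0.
|Patch 1 ∪ Patch 2 ∪ Patch 3| = 180 − 36.5 + 0 = 143.50.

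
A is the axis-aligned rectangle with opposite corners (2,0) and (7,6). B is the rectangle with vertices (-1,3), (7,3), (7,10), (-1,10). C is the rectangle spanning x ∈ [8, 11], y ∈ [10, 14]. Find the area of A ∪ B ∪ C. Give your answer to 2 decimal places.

83.00

By inclusion–exclusion:
Individual areas: |A| = 30, |B| = 56, |C| = 12.
|A∩B|: x∈[2,7], y∈[3,6] → 5·3 = 15.
|A∩C| = 0 (no overlap).
|B∩C| = 0 (no overlap).
|A∩B∩C| = 0.
|A ∪ B ∪ C| = 98 − 15 + 0 = 83.00.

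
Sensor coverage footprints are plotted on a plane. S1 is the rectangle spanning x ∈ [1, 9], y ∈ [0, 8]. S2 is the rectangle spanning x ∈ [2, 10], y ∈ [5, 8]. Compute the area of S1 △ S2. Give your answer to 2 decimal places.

46.00

|S1∩S2|: x∈[2,9], y∈[5,8] → 7·3 = 21.
|S1 △ S2| = |S1| + |S2| − 2·|S1∩S2| = 64 + 24 − 42 = 46.00.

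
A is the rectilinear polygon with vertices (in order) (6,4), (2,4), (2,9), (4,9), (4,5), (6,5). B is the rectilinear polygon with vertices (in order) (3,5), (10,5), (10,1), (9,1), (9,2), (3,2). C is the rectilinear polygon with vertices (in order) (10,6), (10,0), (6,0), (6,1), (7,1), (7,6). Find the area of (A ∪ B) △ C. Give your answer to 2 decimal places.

30.00

|A ∪ B| = 31.
|(A ∪ B) ∩ C| = 10.
|(A ∪ B) △ C| = 31 + 19 − 20 = 30.00.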